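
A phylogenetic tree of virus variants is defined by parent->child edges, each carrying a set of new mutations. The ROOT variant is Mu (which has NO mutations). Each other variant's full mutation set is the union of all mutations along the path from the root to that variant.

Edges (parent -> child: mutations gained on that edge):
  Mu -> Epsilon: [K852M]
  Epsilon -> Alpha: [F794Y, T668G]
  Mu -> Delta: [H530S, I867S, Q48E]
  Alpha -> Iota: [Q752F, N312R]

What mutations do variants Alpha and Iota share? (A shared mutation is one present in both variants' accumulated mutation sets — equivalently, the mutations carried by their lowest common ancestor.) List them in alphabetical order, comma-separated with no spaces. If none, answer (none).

Answer: F794Y,K852M,T668G

Derivation:
Accumulating mutations along path to Alpha:
  At Mu: gained [] -> total []
  At Epsilon: gained ['K852M'] -> total ['K852M']
  At Alpha: gained ['F794Y', 'T668G'] -> total ['F794Y', 'K852M', 'T668G']
Mutations(Alpha) = ['F794Y', 'K852M', 'T668G']
Accumulating mutations along path to Iota:
  At Mu: gained [] -> total []
  At Epsilon: gained ['K852M'] -> total ['K852M']
  At Alpha: gained ['F794Y', 'T668G'] -> total ['F794Y', 'K852M', 'T668G']
  At Iota: gained ['Q752F', 'N312R'] -> total ['F794Y', 'K852M', 'N312R', 'Q752F', 'T668G']
Mutations(Iota) = ['F794Y', 'K852M', 'N312R', 'Q752F', 'T668G']
Intersection: ['F794Y', 'K852M', 'T668G'] ∩ ['F794Y', 'K852M', 'N312R', 'Q752F', 'T668G'] = ['F794Y', 'K852M', 'T668G']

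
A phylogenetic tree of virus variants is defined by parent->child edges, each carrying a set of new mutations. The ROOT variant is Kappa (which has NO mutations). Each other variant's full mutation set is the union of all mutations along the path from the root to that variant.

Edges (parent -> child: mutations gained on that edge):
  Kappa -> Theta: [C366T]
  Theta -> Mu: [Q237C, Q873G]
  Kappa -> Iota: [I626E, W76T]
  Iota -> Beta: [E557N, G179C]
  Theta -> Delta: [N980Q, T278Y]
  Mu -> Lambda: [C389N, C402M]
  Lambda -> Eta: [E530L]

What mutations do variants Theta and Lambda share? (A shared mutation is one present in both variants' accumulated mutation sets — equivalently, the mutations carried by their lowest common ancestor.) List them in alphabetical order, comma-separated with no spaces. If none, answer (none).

Accumulating mutations along path to Theta:
  At Kappa: gained [] -> total []
  At Theta: gained ['C366T'] -> total ['C366T']
Mutations(Theta) = ['C366T']
Accumulating mutations along path to Lambda:
  At Kappa: gained [] -> total []
  At Theta: gained ['C366T'] -> total ['C366T']
  At Mu: gained ['Q237C', 'Q873G'] -> total ['C366T', 'Q237C', 'Q873G']
  At Lambda: gained ['C389N', 'C402M'] -> total ['C366T', 'C389N', 'C402M', 'Q237C', 'Q873G']
Mutations(Lambda) = ['C366T', 'C389N', 'C402M', 'Q237C', 'Q873G']
Intersection: ['C366T'] ∩ ['C366T', 'C389N', 'C402M', 'Q237C', 'Q873G'] = ['C366T']

Answer: C366T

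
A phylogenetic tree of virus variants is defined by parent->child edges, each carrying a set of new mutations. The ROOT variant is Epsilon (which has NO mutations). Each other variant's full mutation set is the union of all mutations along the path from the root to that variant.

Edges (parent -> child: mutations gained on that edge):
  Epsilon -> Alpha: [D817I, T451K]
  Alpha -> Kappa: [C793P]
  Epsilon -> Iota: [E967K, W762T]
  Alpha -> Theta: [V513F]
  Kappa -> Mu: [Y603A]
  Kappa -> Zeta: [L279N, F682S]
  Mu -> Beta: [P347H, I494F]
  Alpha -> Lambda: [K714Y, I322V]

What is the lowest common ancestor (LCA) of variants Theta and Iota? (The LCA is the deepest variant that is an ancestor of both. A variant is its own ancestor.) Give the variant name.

Path from root to Theta: Epsilon -> Alpha -> Theta
  ancestors of Theta: {Epsilon, Alpha, Theta}
Path from root to Iota: Epsilon -> Iota
  ancestors of Iota: {Epsilon, Iota}
Common ancestors: {Epsilon}
Walk up from Iota: Iota (not in ancestors of Theta), Epsilon (in ancestors of Theta)
Deepest common ancestor (LCA) = Epsilon

Answer: Epsilon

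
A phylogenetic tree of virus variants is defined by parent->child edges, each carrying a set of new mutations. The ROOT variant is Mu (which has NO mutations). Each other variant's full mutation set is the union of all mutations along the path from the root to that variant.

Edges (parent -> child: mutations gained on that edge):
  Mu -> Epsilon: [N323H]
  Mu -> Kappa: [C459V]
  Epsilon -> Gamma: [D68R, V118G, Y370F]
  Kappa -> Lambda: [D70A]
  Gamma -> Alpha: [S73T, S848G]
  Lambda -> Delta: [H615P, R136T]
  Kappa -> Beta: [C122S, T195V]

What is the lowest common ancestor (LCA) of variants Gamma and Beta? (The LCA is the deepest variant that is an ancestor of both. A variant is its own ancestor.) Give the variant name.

Answer: Mu

Derivation:
Path from root to Gamma: Mu -> Epsilon -> Gamma
  ancestors of Gamma: {Mu, Epsilon, Gamma}
Path from root to Beta: Mu -> Kappa -> Beta
  ancestors of Beta: {Mu, Kappa, Beta}
Common ancestors: {Mu}
Walk up from Beta: Beta (not in ancestors of Gamma), Kappa (not in ancestors of Gamma), Mu (in ancestors of Gamma)
Deepest common ancestor (LCA) = Mu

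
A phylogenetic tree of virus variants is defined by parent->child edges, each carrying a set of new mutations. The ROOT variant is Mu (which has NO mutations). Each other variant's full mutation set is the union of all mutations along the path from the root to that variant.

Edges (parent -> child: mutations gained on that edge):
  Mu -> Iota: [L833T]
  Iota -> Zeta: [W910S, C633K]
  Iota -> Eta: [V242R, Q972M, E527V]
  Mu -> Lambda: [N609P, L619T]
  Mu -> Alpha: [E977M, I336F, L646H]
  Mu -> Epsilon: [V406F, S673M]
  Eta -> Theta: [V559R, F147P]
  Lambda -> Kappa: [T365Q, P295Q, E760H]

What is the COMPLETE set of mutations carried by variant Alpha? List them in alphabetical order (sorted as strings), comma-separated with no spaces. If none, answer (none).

At Mu: gained [] -> total []
At Alpha: gained ['E977M', 'I336F', 'L646H'] -> total ['E977M', 'I336F', 'L646H']

Answer: E977M,I336F,L646H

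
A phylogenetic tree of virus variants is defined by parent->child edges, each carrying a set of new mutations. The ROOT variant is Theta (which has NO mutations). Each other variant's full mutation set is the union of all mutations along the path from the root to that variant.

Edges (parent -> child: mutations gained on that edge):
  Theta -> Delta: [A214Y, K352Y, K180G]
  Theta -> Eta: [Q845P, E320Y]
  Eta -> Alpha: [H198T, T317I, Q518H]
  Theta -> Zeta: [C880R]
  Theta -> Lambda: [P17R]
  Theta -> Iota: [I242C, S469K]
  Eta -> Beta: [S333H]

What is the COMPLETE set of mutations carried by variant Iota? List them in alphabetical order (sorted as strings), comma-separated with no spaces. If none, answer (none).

Answer: I242C,S469K

Derivation:
At Theta: gained [] -> total []
At Iota: gained ['I242C', 'S469K'] -> total ['I242C', 'S469K']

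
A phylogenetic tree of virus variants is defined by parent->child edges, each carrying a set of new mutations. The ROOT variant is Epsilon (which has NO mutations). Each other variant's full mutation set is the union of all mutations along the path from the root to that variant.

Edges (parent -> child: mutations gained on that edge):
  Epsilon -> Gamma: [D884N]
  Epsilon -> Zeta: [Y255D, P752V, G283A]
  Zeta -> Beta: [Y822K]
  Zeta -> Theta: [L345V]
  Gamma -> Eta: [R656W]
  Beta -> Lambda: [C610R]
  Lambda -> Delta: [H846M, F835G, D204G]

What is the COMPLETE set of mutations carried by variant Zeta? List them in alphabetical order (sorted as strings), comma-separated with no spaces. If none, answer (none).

Answer: G283A,P752V,Y255D

Derivation:
At Epsilon: gained [] -> total []
At Zeta: gained ['Y255D', 'P752V', 'G283A'] -> total ['G283A', 'P752V', 'Y255D']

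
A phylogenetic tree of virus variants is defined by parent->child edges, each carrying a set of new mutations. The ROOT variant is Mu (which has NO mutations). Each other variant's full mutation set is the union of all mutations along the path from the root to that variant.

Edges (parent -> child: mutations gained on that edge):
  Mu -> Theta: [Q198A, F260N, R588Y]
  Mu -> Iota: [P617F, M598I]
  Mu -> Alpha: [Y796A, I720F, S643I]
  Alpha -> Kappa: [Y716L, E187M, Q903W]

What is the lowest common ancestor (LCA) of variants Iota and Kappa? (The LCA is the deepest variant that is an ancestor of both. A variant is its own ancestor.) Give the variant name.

Path from root to Iota: Mu -> Iota
  ancestors of Iota: {Mu, Iota}
Path from root to Kappa: Mu -> Alpha -> Kappa
  ancestors of Kappa: {Mu, Alpha, Kappa}
Common ancestors: {Mu}
Walk up from Kappa: Kappa (not in ancestors of Iota), Alpha (not in ancestors of Iota), Mu (in ancestors of Iota)
Deepest common ancestor (LCA) = Mu

Answer: Mu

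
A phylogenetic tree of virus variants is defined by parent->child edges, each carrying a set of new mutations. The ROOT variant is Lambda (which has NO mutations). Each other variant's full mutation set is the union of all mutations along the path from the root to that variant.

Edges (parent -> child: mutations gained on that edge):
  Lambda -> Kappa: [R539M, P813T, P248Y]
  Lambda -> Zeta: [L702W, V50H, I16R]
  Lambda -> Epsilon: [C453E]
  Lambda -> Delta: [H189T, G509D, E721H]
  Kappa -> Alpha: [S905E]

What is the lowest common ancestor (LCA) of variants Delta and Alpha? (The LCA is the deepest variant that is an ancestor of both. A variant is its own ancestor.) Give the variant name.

Answer: Lambda

Derivation:
Path from root to Delta: Lambda -> Delta
  ancestors of Delta: {Lambda, Delta}
Path from root to Alpha: Lambda -> Kappa -> Alpha
  ancestors of Alpha: {Lambda, Kappa, Alpha}
Common ancestors: {Lambda}
Walk up from Alpha: Alpha (not in ancestors of Delta), Kappa (not in ancestors of Delta), Lambda (in ancestors of Delta)
Deepest common ancestor (LCA) = Lambda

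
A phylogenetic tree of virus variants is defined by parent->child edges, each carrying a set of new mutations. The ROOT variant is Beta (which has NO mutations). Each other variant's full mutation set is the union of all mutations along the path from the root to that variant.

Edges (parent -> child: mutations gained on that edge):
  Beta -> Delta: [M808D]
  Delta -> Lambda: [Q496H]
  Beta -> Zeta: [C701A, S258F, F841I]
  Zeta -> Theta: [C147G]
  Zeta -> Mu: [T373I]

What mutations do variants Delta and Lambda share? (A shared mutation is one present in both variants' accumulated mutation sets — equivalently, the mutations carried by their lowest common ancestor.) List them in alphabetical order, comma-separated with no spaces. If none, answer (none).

Accumulating mutations along path to Delta:
  At Beta: gained [] -> total []
  At Delta: gained ['M808D'] -> total ['M808D']
Mutations(Delta) = ['M808D']
Accumulating mutations along path to Lambda:
  At Beta: gained [] -> total []
  At Delta: gained ['M808D'] -> total ['M808D']
  At Lambda: gained ['Q496H'] -> total ['M808D', 'Q496H']
Mutations(Lambda) = ['M808D', 'Q496H']
Intersection: ['M808D'] ∩ ['M808D', 'Q496H'] = ['M808D']

Answer: M808D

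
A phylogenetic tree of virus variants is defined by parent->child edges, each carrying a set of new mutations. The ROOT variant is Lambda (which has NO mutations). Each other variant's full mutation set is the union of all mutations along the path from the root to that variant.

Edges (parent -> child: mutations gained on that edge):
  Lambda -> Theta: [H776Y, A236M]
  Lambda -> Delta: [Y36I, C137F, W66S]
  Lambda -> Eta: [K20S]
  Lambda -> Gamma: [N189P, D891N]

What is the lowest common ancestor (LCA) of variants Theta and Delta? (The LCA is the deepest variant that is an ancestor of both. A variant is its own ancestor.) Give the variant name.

Answer: Lambda

Derivation:
Path from root to Theta: Lambda -> Theta
  ancestors of Theta: {Lambda, Theta}
Path from root to Delta: Lambda -> Delta
  ancestors of Delta: {Lambda, Delta}
Common ancestors: {Lambda}
Walk up from Delta: Delta (not in ancestors of Theta), Lambda (in ancestors of Theta)
Deepest common ancestor (LCA) = Lambda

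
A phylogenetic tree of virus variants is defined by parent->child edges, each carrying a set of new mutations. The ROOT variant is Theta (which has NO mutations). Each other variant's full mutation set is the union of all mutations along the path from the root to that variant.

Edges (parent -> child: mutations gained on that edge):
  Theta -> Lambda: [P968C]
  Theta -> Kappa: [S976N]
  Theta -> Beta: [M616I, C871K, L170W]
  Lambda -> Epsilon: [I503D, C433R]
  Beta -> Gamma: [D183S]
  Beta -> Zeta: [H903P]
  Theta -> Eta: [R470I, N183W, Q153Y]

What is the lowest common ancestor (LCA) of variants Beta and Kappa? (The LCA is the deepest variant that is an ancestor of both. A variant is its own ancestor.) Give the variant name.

Answer: Theta

Derivation:
Path from root to Beta: Theta -> Beta
  ancestors of Beta: {Theta, Beta}
Path from root to Kappa: Theta -> Kappa
  ancestors of Kappa: {Theta, Kappa}
Common ancestors: {Theta}
Walk up from Kappa: Kappa (not in ancestors of Beta), Theta (in ancestors of Beta)
Deepest common ancestor (LCA) = Theta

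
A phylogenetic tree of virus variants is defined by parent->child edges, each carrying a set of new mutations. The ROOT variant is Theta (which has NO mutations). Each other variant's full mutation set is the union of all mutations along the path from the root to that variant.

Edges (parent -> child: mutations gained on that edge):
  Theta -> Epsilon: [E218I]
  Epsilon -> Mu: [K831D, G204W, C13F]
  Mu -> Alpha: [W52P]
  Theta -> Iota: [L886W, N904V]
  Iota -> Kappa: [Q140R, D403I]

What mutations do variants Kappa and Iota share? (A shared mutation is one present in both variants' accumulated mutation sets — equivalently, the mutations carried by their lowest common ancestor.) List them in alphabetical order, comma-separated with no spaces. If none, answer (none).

Answer: L886W,N904V

Derivation:
Accumulating mutations along path to Kappa:
  At Theta: gained [] -> total []
  At Iota: gained ['L886W', 'N904V'] -> total ['L886W', 'N904V']
  At Kappa: gained ['Q140R', 'D403I'] -> total ['D403I', 'L886W', 'N904V', 'Q140R']
Mutations(Kappa) = ['D403I', 'L886W', 'N904V', 'Q140R']
Accumulating mutations along path to Iota:
  At Theta: gained [] -> total []
  At Iota: gained ['L886W', 'N904V'] -> total ['L886W', 'N904V']
Mutations(Iota) = ['L886W', 'N904V']
Intersection: ['D403I', 'L886W', 'N904V', 'Q140R'] ∩ ['L886W', 'N904V'] = ['L886W', 'N904V']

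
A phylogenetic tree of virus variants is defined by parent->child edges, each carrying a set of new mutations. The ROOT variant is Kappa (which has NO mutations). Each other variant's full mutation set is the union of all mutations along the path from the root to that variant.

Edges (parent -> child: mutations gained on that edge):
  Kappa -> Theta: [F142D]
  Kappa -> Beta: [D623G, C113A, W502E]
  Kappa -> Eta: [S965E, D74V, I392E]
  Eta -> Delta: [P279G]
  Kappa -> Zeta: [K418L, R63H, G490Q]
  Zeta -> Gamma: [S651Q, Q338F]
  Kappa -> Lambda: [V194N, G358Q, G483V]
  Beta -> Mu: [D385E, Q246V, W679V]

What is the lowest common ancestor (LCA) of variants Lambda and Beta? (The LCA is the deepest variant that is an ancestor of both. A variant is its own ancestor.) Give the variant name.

Answer: Kappa

Derivation:
Path from root to Lambda: Kappa -> Lambda
  ancestors of Lambda: {Kappa, Lambda}
Path from root to Beta: Kappa -> Beta
  ancestors of Beta: {Kappa, Beta}
Common ancestors: {Kappa}
Walk up from Beta: Beta (not in ancestors of Lambda), Kappa (in ancestors of Lambda)
Deepest common ancestor (LCA) = Kappa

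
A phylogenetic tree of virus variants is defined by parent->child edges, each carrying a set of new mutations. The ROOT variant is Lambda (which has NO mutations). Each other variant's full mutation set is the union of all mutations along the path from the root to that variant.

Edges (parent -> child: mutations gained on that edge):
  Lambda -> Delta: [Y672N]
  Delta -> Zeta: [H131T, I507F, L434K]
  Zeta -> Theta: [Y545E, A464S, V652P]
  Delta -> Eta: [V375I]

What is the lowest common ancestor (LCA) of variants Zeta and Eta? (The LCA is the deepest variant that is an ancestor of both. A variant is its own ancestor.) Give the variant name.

Path from root to Zeta: Lambda -> Delta -> Zeta
  ancestors of Zeta: {Lambda, Delta, Zeta}
Path from root to Eta: Lambda -> Delta -> Eta
  ancestors of Eta: {Lambda, Delta, Eta}
Common ancestors: {Lambda, Delta}
Walk up from Eta: Eta (not in ancestors of Zeta), Delta (in ancestors of Zeta), Lambda (in ancestors of Zeta)
Deepest common ancestor (LCA) = Delta

Answer: Delta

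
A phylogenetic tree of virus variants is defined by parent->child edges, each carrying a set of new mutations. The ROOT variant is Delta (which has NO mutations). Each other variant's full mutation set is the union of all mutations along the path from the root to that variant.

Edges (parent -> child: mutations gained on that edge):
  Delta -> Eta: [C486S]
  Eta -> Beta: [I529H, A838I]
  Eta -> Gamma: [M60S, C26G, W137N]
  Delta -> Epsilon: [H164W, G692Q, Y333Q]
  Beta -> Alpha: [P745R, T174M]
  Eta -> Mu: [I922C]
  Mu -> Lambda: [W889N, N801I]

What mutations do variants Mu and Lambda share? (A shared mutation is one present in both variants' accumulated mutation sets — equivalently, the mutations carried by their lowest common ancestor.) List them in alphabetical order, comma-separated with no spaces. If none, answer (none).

Answer: C486S,I922C

Derivation:
Accumulating mutations along path to Mu:
  At Delta: gained [] -> total []
  At Eta: gained ['C486S'] -> total ['C486S']
  At Mu: gained ['I922C'] -> total ['C486S', 'I922C']
Mutations(Mu) = ['C486S', 'I922C']
Accumulating mutations along path to Lambda:
  At Delta: gained [] -> total []
  At Eta: gained ['C486S'] -> total ['C486S']
  At Mu: gained ['I922C'] -> total ['C486S', 'I922C']
  At Lambda: gained ['W889N', 'N801I'] -> total ['C486S', 'I922C', 'N801I', 'W889N']
Mutations(Lambda) = ['C486S', 'I922C', 'N801I', 'W889N']
Intersection: ['C486S', 'I922C'] ∩ ['C486S', 'I922C', 'N801I', 'W889N'] = ['C486S', 'I922C']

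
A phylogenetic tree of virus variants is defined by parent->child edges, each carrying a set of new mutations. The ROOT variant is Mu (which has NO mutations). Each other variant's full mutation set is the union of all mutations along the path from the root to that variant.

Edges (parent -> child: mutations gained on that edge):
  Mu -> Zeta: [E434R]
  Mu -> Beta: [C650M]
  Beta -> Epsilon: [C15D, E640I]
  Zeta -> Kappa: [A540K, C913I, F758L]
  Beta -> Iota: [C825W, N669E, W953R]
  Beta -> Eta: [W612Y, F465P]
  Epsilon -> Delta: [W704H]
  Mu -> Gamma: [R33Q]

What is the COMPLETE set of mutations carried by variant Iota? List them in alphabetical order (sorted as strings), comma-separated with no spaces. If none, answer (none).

Answer: C650M,C825W,N669E,W953R

Derivation:
At Mu: gained [] -> total []
At Beta: gained ['C650M'] -> total ['C650M']
At Iota: gained ['C825W', 'N669E', 'W953R'] -> total ['C650M', 'C825W', 'N669E', 'W953R']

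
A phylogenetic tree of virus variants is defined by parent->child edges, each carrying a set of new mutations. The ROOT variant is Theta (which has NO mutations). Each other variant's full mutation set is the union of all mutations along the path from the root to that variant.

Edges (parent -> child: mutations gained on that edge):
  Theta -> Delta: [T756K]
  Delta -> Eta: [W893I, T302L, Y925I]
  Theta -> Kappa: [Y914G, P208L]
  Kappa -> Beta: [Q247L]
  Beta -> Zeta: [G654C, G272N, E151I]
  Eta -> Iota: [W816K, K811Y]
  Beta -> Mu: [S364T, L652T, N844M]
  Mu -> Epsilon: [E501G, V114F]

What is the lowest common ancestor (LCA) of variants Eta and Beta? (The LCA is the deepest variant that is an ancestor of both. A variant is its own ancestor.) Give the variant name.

Answer: Theta

Derivation:
Path from root to Eta: Theta -> Delta -> Eta
  ancestors of Eta: {Theta, Delta, Eta}
Path from root to Beta: Theta -> Kappa -> Beta
  ancestors of Beta: {Theta, Kappa, Beta}
Common ancestors: {Theta}
Walk up from Beta: Beta (not in ancestors of Eta), Kappa (not in ancestors of Eta), Theta (in ancestors of Eta)
Deepest common ancestor (LCA) = Theta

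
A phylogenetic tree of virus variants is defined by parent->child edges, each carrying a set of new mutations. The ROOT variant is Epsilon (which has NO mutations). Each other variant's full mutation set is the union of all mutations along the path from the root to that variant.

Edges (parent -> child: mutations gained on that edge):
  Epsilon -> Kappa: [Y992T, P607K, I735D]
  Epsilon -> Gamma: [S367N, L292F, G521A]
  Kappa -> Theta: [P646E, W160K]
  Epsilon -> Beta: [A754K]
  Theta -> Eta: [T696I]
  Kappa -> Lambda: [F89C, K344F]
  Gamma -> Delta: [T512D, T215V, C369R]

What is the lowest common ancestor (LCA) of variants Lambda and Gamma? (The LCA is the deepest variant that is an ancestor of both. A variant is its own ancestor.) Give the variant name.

Path from root to Lambda: Epsilon -> Kappa -> Lambda
  ancestors of Lambda: {Epsilon, Kappa, Lambda}
Path from root to Gamma: Epsilon -> Gamma
  ancestors of Gamma: {Epsilon, Gamma}
Common ancestors: {Epsilon}
Walk up from Gamma: Gamma (not in ancestors of Lambda), Epsilon (in ancestors of Lambda)
Deepest common ancestor (LCA) = Epsilon

Answer: Epsilon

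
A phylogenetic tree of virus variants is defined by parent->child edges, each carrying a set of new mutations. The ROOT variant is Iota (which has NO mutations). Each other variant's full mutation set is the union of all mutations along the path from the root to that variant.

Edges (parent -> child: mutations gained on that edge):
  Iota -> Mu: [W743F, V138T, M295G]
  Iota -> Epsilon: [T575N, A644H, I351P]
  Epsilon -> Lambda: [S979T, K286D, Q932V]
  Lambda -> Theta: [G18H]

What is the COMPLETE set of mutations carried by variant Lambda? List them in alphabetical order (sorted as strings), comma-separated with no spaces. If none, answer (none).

At Iota: gained [] -> total []
At Epsilon: gained ['T575N', 'A644H', 'I351P'] -> total ['A644H', 'I351P', 'T575N']
At Lambda: gained ['S979T', 'K286D', 'Q932V'] -> total ['A644H', 'I351P', 'K286D', 'Q932V', 'S979T', 'T575N']

Answer: A644H,I351P,K286D,Q932V,S979T,T575N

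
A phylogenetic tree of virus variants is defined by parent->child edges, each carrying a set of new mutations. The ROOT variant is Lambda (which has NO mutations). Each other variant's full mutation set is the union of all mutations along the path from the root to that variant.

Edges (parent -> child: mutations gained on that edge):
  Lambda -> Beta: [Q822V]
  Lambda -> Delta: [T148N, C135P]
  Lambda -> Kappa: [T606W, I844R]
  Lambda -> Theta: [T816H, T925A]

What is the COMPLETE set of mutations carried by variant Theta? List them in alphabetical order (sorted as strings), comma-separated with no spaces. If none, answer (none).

At Lambda: gained [] -> total []
At Theta: gained ['T816H', 'T925A'] -> total ['T816H', 'T925A']

Answer: T816H,T925A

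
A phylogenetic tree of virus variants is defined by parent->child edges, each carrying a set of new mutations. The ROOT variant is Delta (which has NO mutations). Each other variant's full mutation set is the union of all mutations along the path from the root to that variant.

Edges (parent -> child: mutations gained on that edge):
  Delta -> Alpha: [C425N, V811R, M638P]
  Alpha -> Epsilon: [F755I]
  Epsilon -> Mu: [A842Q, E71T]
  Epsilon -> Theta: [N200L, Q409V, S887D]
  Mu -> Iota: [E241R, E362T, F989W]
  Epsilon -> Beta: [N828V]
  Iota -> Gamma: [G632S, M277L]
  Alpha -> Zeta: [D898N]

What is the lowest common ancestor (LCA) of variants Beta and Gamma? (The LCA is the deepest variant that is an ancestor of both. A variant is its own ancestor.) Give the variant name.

Path from root to Beta: Delta -> Alpha -> Epsilon -> Beta
  ancestors of Beta: {Delta, Alpha, Epsilon, Beta}
Path from root to Gamma: Delta -> Alpha -> Epsilon -> Mu -> Iota -> Gamma
  ancestors of Gamma: {Delta, Alpha, Epsilon, Mu, Iota, Gamma}
Common ancestors: {Delta, Alpha, Epsilon}
Walk up from Gamma: Gamma (not in ancestors of Beta), Iota (not in ancestors of Beta), Mu (not in ancestors of Beta), Epsilon (in ancestors of Beta), Alpha (in ancestors of Beta), Delta (in ancestors of Beta)
Deepest common ancestor (LCA) = Epsilon

Answer: Epsilon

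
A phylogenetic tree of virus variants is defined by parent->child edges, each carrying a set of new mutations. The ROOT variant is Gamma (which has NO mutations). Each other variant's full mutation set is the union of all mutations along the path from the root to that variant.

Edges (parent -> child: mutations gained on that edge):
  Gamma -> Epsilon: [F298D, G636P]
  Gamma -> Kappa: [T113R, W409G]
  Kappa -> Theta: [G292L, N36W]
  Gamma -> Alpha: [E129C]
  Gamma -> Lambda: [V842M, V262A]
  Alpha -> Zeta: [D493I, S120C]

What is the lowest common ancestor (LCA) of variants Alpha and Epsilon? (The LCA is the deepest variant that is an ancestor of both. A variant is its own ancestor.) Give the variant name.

Path from root to Alpha: Gamma -> Alpha
  ancestors of Alpha: {Gamma, Alpha}
Path from root to Epsilon: Gamma -> Epsilon
  ancestors of Epsilon: {Gamma, Epsilon}
Common ancestors: {Gamma}
Walk up from Epsilon: Epsilon (not in ancestors of Alpha), Gamma (in ancestors of Alpha)
Deepest common ancestor (LCA) = Gamma

Answer: Gamma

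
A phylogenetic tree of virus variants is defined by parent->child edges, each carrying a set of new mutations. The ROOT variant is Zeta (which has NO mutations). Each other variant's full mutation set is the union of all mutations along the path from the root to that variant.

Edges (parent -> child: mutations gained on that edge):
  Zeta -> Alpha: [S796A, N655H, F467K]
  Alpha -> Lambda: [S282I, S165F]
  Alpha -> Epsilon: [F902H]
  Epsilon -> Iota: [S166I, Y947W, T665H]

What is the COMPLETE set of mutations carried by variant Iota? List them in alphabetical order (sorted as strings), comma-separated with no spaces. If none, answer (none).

At Zeta: gained [] -> total []
At Alpha: gained ['S796A', 'N655H', 'F467K'] -> total ['F467K', 'N655H', 'S796A']
At Epsilon: gained ['F902H'] -> total ['F467K', 'F902H', 'N655H', 'S796A']
At Iota: gained ['S166I', 'Y947W', 'T665H'] -> total ['F467K', 'F902H', 'N655H', 'S166I', 'S796A', 'T665H', 'Y947W']

Answer: F467K,F902H,N655H,S166I,S796A,T665H,Y947W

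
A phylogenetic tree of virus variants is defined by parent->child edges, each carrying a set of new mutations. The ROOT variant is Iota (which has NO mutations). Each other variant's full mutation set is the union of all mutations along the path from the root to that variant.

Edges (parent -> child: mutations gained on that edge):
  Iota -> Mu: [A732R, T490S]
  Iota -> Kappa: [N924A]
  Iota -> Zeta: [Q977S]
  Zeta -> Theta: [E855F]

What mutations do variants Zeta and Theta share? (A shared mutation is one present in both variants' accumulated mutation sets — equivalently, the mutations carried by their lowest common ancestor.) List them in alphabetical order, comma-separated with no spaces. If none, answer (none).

Accumulating mutations along path to Zeta:
  At Iota: gained [] -> total []
  At Zeta: gained ['Q977S'] -> total ['Q977S']
Mutations(Zeta) = ['Q977S']
Accumulating mutations along path to Theta:
  At Iota: gained [] -> total []
  At Zeta: gained ['Q977S'] -> total ['Q977S']
  At Theta: gained ['E855F'] -> total ['E855F', 'Q977S']
Mutations(Theta) = ['E855F', 'Q977S']
Intersection: ['Q977S'] ∩ ['E855F', 'Q977S'] = ['Q977S']

Answer: Q977S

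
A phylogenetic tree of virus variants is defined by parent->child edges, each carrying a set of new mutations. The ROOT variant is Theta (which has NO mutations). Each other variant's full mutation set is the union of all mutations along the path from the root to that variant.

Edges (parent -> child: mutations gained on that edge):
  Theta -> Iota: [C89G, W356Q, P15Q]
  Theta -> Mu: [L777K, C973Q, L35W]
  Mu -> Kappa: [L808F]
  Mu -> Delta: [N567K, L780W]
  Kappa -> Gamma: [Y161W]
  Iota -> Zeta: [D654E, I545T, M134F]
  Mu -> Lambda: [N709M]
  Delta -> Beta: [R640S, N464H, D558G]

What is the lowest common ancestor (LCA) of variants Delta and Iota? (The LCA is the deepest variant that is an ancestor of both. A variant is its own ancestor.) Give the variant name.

Answer: Theta

Derivation:
Path from root to Delta: Theta -> Mu -> Delta
  ancestors of Delta: {Theta, Mu, Delta}
Path from root to Iota: Theta -> Iota
  ancestors of Iota: {Theta, Iota}
Common ancestors: {Theta}
Walk up from Iota: Iota (not in ancestors of Delta), Theta (in ancestors of Delta)
Deepest common ancestor (LCA) = Theta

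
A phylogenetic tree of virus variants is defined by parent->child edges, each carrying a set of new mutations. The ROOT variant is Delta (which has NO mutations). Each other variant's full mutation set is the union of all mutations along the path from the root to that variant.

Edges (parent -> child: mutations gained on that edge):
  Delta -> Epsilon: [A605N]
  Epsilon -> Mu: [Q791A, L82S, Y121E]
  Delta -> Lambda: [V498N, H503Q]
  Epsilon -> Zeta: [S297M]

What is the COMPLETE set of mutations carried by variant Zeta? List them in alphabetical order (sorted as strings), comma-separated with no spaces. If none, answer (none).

At Delta: gained [] -> total []
At Epsilon: gained ['A605N'] -> total ['A605N']
At Zeta: gained ['S297M'] -> total ['A605N', 'S297M']

Answer: A605N,S297M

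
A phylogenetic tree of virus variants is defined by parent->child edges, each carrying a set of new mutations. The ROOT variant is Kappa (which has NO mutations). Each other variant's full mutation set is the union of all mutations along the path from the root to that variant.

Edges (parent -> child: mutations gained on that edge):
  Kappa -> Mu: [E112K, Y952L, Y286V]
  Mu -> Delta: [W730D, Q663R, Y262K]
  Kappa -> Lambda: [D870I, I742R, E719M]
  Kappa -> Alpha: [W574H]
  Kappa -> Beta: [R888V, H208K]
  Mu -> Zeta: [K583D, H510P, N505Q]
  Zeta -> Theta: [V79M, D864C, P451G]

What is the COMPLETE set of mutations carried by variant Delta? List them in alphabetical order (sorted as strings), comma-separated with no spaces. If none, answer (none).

At Kappa: gained [] -> total []
At Mu: gained ['E112K', 'Y952L', 'Y286V'] -> total ['E112K', 'Y286V', 'Y952L']
At Delta: gained ['W730D', 'Q663R', 'Y262K'] -> total ['E112K', 'Q663R', 'W730D', 'Y262K', 'Y286V', 'Y952L']

Answer: E112K,Q663R,W730D,Y262K,Y286V,Y952L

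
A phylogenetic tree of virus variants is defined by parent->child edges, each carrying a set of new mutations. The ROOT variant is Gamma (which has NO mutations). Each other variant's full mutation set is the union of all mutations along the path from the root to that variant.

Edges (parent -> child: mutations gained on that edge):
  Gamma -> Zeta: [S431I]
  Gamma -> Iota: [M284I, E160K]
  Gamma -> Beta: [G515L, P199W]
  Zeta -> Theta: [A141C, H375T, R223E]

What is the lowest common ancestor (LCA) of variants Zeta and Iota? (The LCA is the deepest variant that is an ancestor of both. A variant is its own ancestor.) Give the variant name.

Answer: Gamma

Derivation:
Path from root to Zeta: Gamma -> Zeta
  ancestors of Zeta: {Gamma, Zeta}
Path from root to Iota: Gamma -> Iota
  ancestors of Iota: {Gamma, Iota}
Common ancestors: {Gamma}
Walk up from Iota: Iota (not in ancestors of Zeta), Gamma (in ancestors of Zeta)
Deepest common ancestor (LCA) = Gamma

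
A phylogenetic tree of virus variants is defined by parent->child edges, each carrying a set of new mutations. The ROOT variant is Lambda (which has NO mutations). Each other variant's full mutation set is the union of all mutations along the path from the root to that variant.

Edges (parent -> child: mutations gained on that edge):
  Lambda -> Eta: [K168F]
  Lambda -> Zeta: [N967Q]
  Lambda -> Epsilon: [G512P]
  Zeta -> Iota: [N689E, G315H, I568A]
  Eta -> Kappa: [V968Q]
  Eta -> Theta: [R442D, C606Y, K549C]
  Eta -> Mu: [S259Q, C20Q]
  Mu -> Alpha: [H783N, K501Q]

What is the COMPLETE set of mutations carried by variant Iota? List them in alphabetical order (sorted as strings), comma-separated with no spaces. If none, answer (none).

At Lambda: gained [] -> total []
At Zeta: gained ['N967Q'] -> total ['N967Q']
At Iota: gained ['N689E', 'G315H', 'I568A'] -> total ['G315H', 'I568A', 'N689E', 'N967Q']

Answer: G315H,I568A,N689E,N967Q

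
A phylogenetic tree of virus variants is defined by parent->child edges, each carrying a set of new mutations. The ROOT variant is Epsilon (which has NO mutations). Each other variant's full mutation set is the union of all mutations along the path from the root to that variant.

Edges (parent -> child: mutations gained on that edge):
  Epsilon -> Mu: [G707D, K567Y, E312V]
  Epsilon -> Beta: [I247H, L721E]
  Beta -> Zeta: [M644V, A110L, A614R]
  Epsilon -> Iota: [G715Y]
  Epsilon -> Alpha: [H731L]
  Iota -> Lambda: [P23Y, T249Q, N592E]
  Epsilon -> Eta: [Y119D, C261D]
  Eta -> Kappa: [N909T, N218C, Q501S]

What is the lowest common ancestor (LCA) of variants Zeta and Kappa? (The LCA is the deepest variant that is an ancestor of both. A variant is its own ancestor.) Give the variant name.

Answer: Epsilon

Derivation:
Path from root to Zeta: Epsilon -> Beta -> Zeta
  ancestors of Zeta: {Epsilon, Beta, Zeta}
Path from root to Kappa: Epsilon -> Eta -> Kappa
  ancestors of Kappa: {Epsilon, Eta, Kappa}
Common ancestors: {Epsilon}
Walk up from Kappa: Kappa (not in ancestors of Zeta), Eta (not in ancestors of Zeta), Epsilon (in ancestors of Zeta)
Deepest common ancestor (LCA) = Epsilon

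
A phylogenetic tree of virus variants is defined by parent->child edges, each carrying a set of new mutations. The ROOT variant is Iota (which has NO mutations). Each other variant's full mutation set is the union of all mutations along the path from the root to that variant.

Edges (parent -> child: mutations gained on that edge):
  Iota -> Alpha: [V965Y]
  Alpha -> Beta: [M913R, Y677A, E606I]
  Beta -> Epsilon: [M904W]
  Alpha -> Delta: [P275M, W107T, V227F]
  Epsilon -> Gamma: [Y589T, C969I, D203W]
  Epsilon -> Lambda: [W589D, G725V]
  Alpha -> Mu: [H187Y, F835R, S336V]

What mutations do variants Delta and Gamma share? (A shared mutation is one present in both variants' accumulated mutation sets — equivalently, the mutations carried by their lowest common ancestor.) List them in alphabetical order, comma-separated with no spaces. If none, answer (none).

Answer: V965Y

Derivation:
Accumulating mutations along path to Delta:
  At Iota: gained [] -> total []
  At Alpha: gained ['V965Y'] -> total ['V965Y']
  At Delta: gained ['P275M', 'W107T', 'V227F'] -> total ['P275M', 'V227F', 'V965Y', 'W107T']
Mutations(Delta) = ['P275M', 'V227F', 'V965Y', 'W107T']
Accumulating mutations along path to Gamma:
  At Iota: gained [] -> total []
  At Alpha: gained ['V965Y'] -> total ['V965Y']
  At Beta: gained ['M913R', 'Y677A', 'E606I'] -> total ['E606I', 'M913R', 'V965Y', 'Y677A']
  At Epsilon: gained ['M904W'] -> total ['E606I', 'M904W', 'M913R', 'V965Y', 'Y677A']
  At Gamma: gained ['Y589T', 'C969I', 'D203W'] -> total ['C969I', 'D203W', 'E606I', 'M904W', 'M913R', 'V965Y', 'Y589T', 'Y677A']
Mutations(Gamma) = ['C969I', 'D203W', 'E606I', 'M904W', 'M913R', 'V965Y', 'Y589T', 'Y677A']
Intersection: ['P275M', 'V227F', 'V965Y', 'W107T'] ∩ ['C969I', 'D203W', 'E606I', 'M904W', 'M913R', 'V965Y', 'Y589T', 'Y677A'] = ['V965Y']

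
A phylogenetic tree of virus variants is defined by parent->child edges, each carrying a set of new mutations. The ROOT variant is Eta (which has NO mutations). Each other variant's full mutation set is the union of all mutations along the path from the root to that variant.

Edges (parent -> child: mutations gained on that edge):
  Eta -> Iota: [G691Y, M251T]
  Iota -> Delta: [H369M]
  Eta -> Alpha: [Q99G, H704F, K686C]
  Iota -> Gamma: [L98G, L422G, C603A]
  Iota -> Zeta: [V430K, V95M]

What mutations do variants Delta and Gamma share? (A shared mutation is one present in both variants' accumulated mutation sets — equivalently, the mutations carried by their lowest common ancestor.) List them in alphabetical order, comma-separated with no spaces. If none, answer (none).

Accumulating mutations along path to Delta:
  At Eta: gained [] -> total []
  At Iota: gained ['G691Y', 'M251T'] -> total ['G691Y', 'M251T']
  At Delta: gained ['H369M'] -> total ['G691Y', 'H369M', 'M251T']
Mutations(Delta) = ['G691Y', 'H369M', 'M251T']
Accumulating mutations along path to Gamma:
  At Eta: gained [] -> total []
  At Iota: gained ['G691Y', 'M251T'] -> total ['G691Y', 'M251T']
  At Gamma: gained ['L98G', 'L422G', 'C603A'] -> total ['C603A', 'G691Y', 'L422G', 'L98G', 'M251T']
Mutations(Gamma) = ['C603A', 'G691Y', 'L422G', 'L98G', 'M251T']
Intersection: ['G691Y', 'H369M', 'M251T'] ∩ ['C603A', 'G691Y', 'L422G', 'L98G', 'M251T'] = ['G691Y', 'M251T']

Answer: G691Y,M251T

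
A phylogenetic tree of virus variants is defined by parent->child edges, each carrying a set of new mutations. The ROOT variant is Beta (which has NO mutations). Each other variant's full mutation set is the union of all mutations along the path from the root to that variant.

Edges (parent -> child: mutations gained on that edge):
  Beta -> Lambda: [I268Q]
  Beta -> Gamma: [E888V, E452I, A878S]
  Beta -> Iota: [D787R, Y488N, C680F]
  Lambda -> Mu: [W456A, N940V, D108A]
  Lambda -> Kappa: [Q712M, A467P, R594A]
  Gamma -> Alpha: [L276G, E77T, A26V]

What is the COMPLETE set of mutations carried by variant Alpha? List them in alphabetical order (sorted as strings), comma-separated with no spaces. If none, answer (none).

At Beta: gained [] -> total []
At Gamma: gained ['E888V', 'E452I', 'A878S'] -> total ['A878S', 'E452I', 'E888V']
At Alpha: gained ['L276G', 'E77T', 'A26V'] -> total ['A26V', 'A878S', 'E452I', 'E77T', 'E888V', 'L276G']

Answer: A26V,A878S,E452I,E77T,E888V,L276G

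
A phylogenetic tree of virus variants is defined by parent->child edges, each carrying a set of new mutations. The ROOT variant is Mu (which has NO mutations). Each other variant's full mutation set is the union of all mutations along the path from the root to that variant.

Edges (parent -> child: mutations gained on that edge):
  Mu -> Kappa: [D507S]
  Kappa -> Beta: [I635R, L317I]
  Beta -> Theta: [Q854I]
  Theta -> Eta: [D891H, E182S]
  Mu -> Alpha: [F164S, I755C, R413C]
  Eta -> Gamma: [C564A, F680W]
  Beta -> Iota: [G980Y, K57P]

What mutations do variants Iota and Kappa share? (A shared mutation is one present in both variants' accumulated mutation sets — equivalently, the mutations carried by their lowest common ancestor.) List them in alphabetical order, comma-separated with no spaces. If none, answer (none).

Accumulating mutations along path to Iota:
  At Mu: gained [] -> total []
  At Kappa: gained ['D507S'] -> total ['D507S']
  At Beta: gained ['I635R', 'L317I'] -> total ['D507S', 'I635R', 'L317I']
  At Iota: gained ['G980Y', 'K57P'] -> total ['D507S', 'G980Y', 'I635R', 'K57P', 'L317I']
Mutations(Iota) = ['D507S', 'G980Y', 'I635R', 'K57P', 'L317I']
Accumulating mutations along path to Kappa:
  At Mu: gained [] -> total []
  At Kappa: gained ['D507S'] -> total ['D507S']
Mutations(Kappa) = ['D507S']
Intersection: ['D507S', 'G980Y', 'I635R', 'K57P', 'L317I'] ∩ ['D507S'] = ['D507S']

Answer: D507S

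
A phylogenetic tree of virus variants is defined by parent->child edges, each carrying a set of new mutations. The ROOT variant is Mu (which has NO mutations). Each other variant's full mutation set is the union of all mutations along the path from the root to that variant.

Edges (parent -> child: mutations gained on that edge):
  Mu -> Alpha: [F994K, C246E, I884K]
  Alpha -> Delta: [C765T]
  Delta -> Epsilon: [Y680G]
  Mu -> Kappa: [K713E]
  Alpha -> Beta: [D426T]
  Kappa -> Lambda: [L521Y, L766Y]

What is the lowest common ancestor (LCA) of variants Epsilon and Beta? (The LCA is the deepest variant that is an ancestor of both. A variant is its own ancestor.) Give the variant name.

Path from root to Epsilon: Mu -> Alpha -> Delta -> Epsilon
  ancestors of Epsilon: {Mu, Alpha, Delta, Epsilon}
Path from root to Beta: Mu -> Alpha -> Beta
  ancestors of Beta: {Mu, Alpha, Beta}
Common ancestors: {Mu, Alpha}
Walk up from Beta: Beta (not in ancestors of Epsilon), Alpha (in ancestors of Epsilon), Mu (in ancestors of Epsilon)
Deepest common ancestor (LCA) = Alpha

Answer: Alpha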